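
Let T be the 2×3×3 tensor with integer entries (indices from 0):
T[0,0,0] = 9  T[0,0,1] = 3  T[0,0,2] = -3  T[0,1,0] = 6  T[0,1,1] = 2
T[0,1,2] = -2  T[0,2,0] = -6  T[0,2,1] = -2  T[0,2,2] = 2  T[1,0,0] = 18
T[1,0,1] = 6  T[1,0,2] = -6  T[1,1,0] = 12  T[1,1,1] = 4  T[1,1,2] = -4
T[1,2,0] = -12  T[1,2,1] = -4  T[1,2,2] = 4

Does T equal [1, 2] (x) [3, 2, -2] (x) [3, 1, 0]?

Reconstruct entry (0,0,2) from the claimed factors: Σₗ aₗ[0]bₗ[0]cₗ[2] = (1)·(3)·(0) = 0, but T[0,0,2] = -3. The claim is false.

No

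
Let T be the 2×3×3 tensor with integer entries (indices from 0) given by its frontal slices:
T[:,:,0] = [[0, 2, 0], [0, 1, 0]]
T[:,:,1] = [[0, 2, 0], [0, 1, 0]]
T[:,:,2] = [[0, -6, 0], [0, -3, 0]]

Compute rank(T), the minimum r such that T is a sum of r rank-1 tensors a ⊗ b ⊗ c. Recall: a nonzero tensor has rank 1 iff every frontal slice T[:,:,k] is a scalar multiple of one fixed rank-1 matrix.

1

Lower bound: T ≠ 0 (e.g. T[0,1,0] = 2), so rank(T) ≥ 1.
Upper bound: if T = a ⊗ b ⊗ c then every fibre of T is a multiple of the corresponding factor, so read the factors off the fibres through the nonzero entry T[0,1,0] = 2.
The mode-1 fibre T[:,1,0] = [2, 1] gives a = [2, 1] (primitive direction); the mode-2 fibre T[0,:,0] = [0, 2, 0] gives b = [0, 1, 0]; then c[k] = T[0,1,k] / (a[0]·b[1]) = [2, 2, -6] / 2 = [1, 1, -3].
Expanding [2, 1] ⊗ [0, 1, 0] ⊗ [1, 1, -3] reproduces all 18 entries of T, so T = [2, 1] ⊗ [0, 1, 0] ⊗ [1, 1, -3] and rank(T) ≤ 1.
These bounds meet, so rank(T) = 1.
Check entry T[0,0,1] = 0: (2)·(0)·(1) = 0.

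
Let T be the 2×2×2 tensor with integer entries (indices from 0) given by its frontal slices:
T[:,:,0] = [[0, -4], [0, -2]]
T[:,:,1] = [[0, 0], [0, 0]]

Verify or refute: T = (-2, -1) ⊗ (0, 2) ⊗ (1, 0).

Reconstruct entrywise from the claimed factors. For example, T[0,1,1] = 0 and Σₗ aₗ[0]bₗ[1]cₗ[1] = (-2)·(2)·(0) = 0; checking all 8 entries, every one matches. The claim holds.

Yes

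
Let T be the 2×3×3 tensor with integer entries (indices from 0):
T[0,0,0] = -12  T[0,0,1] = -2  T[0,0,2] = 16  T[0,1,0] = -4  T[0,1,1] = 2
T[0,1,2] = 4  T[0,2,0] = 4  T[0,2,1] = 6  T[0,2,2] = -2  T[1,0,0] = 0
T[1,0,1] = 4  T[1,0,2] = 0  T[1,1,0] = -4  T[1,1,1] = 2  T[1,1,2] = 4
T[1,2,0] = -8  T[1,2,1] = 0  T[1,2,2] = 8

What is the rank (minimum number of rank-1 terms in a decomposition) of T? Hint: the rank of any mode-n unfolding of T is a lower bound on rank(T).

Lower bound: the mode-2 unfolding of T (rows indexed by j, columns by (i,k) = (0,0), (0,1), (0,2), (1,0), (1,1), (1,2)) is [[-12, -2, 16, 0, 4, 0], [-4, 2, 4, -4, 2, 4], [4, 6, -2, -8, 0, 8]].
There the 3×3 minor on rows j ∈ {0, 1, 2}, columns (i,k) ∈ {(0,0), (0,1), (0,2)} is det [[-12, -2, 16], [-4, 2, 4], [4, 6, -2]] = -192 ≠ 0, so this unfolding has rank ≥ 3; CP rank is at least every unfolding rank, so rank(T) ≥ 3. (This is only a lower bound: in general the CP rank may exceed every unfolding rank, so we still need to exhibit 3 rank-1 terms summing to T.)
Upper bound: T is a sum of 3 rank-1 terms, T = [1, 0] (x) [2, 0, 1] (x) [0, 0, 2] + [1, 1] (x) [1, 1, 1] (x) [-4, 2, 4] + [2, -1] (x) [1, 0, -1] (x) [-4, -2, 4] (one valid choice — decompositions are not unique — normalised so each a, b is primitive with positive first nonzero entry; check it by expanding all entries), so rank(T) ≤ 3.
These bounds meet, so rank(T) = 3.

3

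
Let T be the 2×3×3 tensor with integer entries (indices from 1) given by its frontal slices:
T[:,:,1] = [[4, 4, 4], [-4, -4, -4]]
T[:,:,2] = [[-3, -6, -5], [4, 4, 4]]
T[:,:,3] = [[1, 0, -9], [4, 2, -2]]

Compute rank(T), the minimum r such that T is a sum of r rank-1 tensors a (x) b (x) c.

Lower bound: the mode-3 unfolding of T (rows indexed by k, columns by (i,j) = (1,1), (1,2), (1,3), (2,1), (2,2), (2,3)) is [[4, 4, 4, -4, -4, -4], [-3, -6, -5, 4, 4, 4], [1, 0, -9, 4, 2, -2]].
There the 3×3 minor on rows k ∈ {1, 2, 3}, columns (i,j) ∈ {(1,1), (1,2), (1,3)} is det [[4, 4, 4], [-3, -6, -5], [1, 0, -9]] = 112 ≠ 0, so this unfolding has rank ≥ 3; CP rank is at least every unfolding rank, so rank(T) ≥ 3. (This is only a lower bound: in general the CP rank may exceed every unfolding rank, so we still need to exhibit 3 rank-1 terms summing to T.)
Upper bound: T is a sum of 3 rank-1 terms, T = [1, -1] (x) [1, 1, 1] (x) [4, -4, -2] + [1, 0] (x) [1, -2, -1] (x) [0, 1, -1] + [2, 1] (x) [1, 0, -2] (x) [0, 0, 2] (one valid choice — decompositions are not unique — normalised so each a, b is primitive with positive first nonzero entry; check it by expanding all entries), so rank(T) ≤ 3.
These bounds meet, so rank(T) = 3.

3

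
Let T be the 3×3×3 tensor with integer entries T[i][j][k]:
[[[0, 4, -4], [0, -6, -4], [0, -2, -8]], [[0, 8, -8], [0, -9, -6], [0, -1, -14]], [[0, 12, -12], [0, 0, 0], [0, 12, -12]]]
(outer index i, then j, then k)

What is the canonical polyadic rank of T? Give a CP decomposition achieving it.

Lower bound: the mode-3 unfolding of T (rows indexed by k, columns by (i,j) = (0,0), (0,1), (0,2), (1,0), (1,1), (1,2), (2,0), (2,1), (2,2)) is [[0, 0, 0, 0, 0, 0, 0, 0, 0], [4, -6, -2, 8, -9, -1, 12, 0, 12], [-4, -4, -8, -8, -6, -14, -12, 0, -12]].
There the 2×2 minor on rows k ∈ {1, 2}, columns (i,j) ∈ {(0,0), (0,1)} is det [[4, -6], [-4, -4]] = -40 ≠ 0, so this unfolding has rank ≥ 2; CP rank is at least every unfolding rank, so rank(T) ≥ 2. (Unfolding ranks only ever bound the CP rank from below — rank(T) can be strictly larger than all of them — so the matching upper bound has to come from an explicit 2-term decomposition.)
Upper bound — finding two terms. Write S_k = T[:,:,k] for the frontal slices: S₀ = [[0, 0, 0], [0, 0, 0], [0, 0, 0]], S₁ = [[4, -6, -2], [8, -9, -1], [12, 0, 12]], S₂ = [[-4, -4, -8], [-8, -6, -14], [-12, 0, -12]].
If T = a₁ ∘ b₁ ∘ c₁ + a₂ ∘ b₂ ∘ c₂ then each S_k = c₁[k]·a₁b₁ᵀ + c₂[k]·a₂b₂ᵀ. S₁ and S₂ are linearly independent, so a₁b₁ᵀ and a₂b₂ᵀ must span the same plane of matrices: they are the rank-1 matrices of the form x·S₁ + y·S₂.
The 2×2 minor of x·S₁ + y·S₂ on rows {0,1}, columns {0,1} is 12·x² − 4·xy − 8·y² = 4·(3·x + 2·y)(x − y), vanishing at (x:y) = (2:-3) and (1:1).
M₁ = 2·S₁ − 3·S₂ = [[20, 0, 20], [40, 0, 40], [60, 0, 60]] = 20·[1, 2, 3][1, 0, 1]ᵀ and M₂ = S₁ + S₂ = [[0, -10, -10], [0, -15, -15], [0, 0, 0]] = (-5)·[2, 3, 0][0, 1, 1]ᵀ, so take a₁ = [1, 2, 3], b₁ = [1, 0, 1], a₂ = [2, 3, 0], b₂ = [0, 1, 1].
Each slice is an integer combination of E₁ = a₁b₁ᵀ and E₂ = a₂b₂ᵀ: S₀ = 0, S₁ = 4·E₁ − 3·E₂, S₂ = −4·E₁ − 2·E₂; reading off coefficients, c₁ = [0, 4, -4] and c₂ = [0, -3, -2].
Hence T = [1, 2, 3] ∘ [1, 0, 1] ∘ [0, 4, -4] + [2, 3, 0] ∘ [0, 1, 1] ∘ [0, -3, -2], so rank(T) ≤ 2.
These bounds meet, so rank(T) = 2.

rank(T) = 2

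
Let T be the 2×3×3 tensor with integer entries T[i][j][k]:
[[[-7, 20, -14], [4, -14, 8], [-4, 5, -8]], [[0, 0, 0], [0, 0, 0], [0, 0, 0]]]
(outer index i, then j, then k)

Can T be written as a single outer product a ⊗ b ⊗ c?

No

The mode-3 unfolding of T (rows indexed by k, columns by (i,j) = (0,0), (0,1), (0,2), (1,0), (1,1), (1,2)) is [[-7, 4, -4, 0, 0, 0], [20, -14, 5, 0, 0, 0], [-14, 8, -8, 0, 0, 0]].
There the 2×2 minor on rows k ∈ {0, 1}, columns (i,j) ∈ {(0,0), (0,1)} is det [[-7, 4], [20, -14]] = 18 ≠ 0, so this unfolding has rank ≥ 2; CP rank is at least every unfolding rank, so rank(T) ≥ 2.
In particular rank(T) ≥ 2 > 1, so T is not rank-1.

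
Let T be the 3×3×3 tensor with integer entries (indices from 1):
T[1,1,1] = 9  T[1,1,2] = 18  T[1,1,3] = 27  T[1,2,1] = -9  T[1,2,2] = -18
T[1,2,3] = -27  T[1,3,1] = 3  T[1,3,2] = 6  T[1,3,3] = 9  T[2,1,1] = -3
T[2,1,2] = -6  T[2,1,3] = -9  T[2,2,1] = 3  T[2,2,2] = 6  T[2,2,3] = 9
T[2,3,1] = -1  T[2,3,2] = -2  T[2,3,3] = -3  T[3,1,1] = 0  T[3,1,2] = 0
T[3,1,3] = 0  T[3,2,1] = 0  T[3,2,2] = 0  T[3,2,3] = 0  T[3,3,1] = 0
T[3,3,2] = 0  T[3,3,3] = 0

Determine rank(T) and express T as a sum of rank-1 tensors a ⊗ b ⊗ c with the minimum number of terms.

Lower bound: T ≠ 0 (e.g. T[1,1,1] = 9), so rank(T) ≥ 1.
Upper bound: the mode-1 fibre T[:,1,1] = [9, -3, 0] gives a = [3, -1, 0] (primitive direction); the mode-2 fibre T[1,:,1] = [9, -9, 3] gives b = [3, -3, 1]; then c[k] = T[1,1,k] / (a[1]·b[1]) = [9, 18, 27] / 9 = [1, 2, 3].
Expanding [3, -1, 0] ⊗ [3, -3, 1] ⊗ [1, 2, 3] reproduces all 27 entries of T, so T = [3, -1, 0] ⊗ [3, -3, 1] ⊗ [1, 2, 3] and rank(T) ≤ 1.
These bounds meet, so rank(T) = 1.

rank(T) = 1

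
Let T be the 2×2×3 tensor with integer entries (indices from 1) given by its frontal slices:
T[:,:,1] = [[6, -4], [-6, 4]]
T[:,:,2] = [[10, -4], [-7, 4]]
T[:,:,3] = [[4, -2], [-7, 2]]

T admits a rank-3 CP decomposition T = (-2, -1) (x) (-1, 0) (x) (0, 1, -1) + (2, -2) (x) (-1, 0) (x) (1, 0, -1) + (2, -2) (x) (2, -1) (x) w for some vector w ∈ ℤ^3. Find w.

Subtract the known terms from T to get the rank-1 residual R = (2, -2) (x) (2, -1) (x) w, so R[i,j,k] = a[i]·b[j]·w[k]. Pick indices with nonzero a[1]·b[1] = (2)·(2) = 4. Only the fibre through (1,1,·) is needed: R[1,1,:] = T[1,1,:] − Σₗ aₗ[1]bₗ[1]cₗ = [6, 10, 4] − (-2)·(-1)·(0, 1, -1) − (2)·(-1)·(1, 0, -1) = [8, 8, 4]. Then w[k] = R[1,1,k] / 4 for each k, giving w = [8, 8, 4] / 4 = (2, 2, 1).

w = (2, 2, 1)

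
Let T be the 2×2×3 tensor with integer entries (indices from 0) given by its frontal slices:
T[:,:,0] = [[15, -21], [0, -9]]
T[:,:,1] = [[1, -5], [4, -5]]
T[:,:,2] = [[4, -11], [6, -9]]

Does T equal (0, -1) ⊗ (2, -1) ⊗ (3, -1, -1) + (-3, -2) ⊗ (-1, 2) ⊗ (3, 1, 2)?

No

Reconstruct entry (0,0,0) from the claimed factors: Σₗ aₗ[0]bₗ[0]cₗ[0] = (0)·(2)·(3) + (-3)·(-1)·(3) = 9, but T[0,0,0] = 15. The claim is false.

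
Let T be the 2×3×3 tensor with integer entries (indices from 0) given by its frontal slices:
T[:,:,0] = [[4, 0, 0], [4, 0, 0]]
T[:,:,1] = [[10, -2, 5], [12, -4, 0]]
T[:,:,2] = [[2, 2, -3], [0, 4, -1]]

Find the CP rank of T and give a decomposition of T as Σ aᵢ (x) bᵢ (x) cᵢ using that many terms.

Lower bound: the mode-2 unfolding of T (rows indexed by j, columns by (i,k) = (0,0), (0,1), (0,2), (1,0), (1,1), (1,2)) is [[4, 10, 2, 4, 12, 0], [0, -2, 2, 0, -4, 4], [0, 5, -3, 0, 0, -1]].
There the 3×3 minor on rows j ∈ {0, 1, 2}, columns (i,k) ∈ {(0,0), (0,1), (0,2)} is det [[4, 10, 2], [0, -2, 2], [0, 5, -3]] = -16 ≠ 0, so this unfolding has rank ≥ 3; CP rank is at least every unfolding rank, so rank(T) ≥ 3. (Flattening ranks never certify an upper bound on CP rank; for that we must actually write T with 3 rank-1 terms.)
Upper bound: T is a sum of 3 rank-1 terms, T = [1, 1] (x) [1, 0, 0] (x) [4, 8, 4] + [1, 2] (x) [2, -2, 1] (x) [0, 1, -1] + [2, -1] (x) [0, 0, 1] (x) [0, 2, -1] (written with every a and b primitive with positive leading entry and the scale carried by c; CP decompositions are not unique, and this one is verified by expanding entrywise), so rank(T) ≤ 3.
These bounds meet, so rank(T) = 3.

rank(T) = 3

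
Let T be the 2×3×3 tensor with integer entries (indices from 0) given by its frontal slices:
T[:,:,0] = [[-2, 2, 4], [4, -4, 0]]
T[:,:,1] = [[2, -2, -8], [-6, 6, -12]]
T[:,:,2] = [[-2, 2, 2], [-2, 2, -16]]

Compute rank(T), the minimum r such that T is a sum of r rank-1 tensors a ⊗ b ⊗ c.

3

Lower bound: the mode-3 unfolding of T (rows indexed by k, columns by (i,j) = (0,0), (0,1), (0,2), (1,0), (1,1), (1,2)) is [[-2, 2, 4, 4, -4, 0], [2, -2, -8, -6, 6, -12], [-2, 2, 2, -2, 2, -16]].
There the 3×3 minor on rows k ∈ {0, 1, 2}, columns (i,j) ∈ {(0,0), (0,2), (1,0)} is det [[-2, 4, 4], [2, -8, -6], [-2, 2, -2]] = -40 ≠ 0, so this unfolding has rank ≥ 3; CP rank is at least every unfolding rank, so rank(T) ≥ 3. (This is only a lower bound: in general the CP rank may exceed every unfolding rank, so we still need to exhibit 3 rank-1 terms summing to T.)
Upper bound: T is a sum of 3 rank-1 terms, T = (0, 1) ⊗ (1, -1, 2) ⊗ (2, -4, -4) + (1, -1) ⊗ (1, -1, -2) ⊗ (-2, 2, -2) + (1, 2) ⊗ (0, 0, 1) ⊗ (0, -4, -2) (one valid choice — decompositions are not unique — normalised so each a, b is primitive with positive first nonzero entry; check it by expanding all entries), so rank(T) ≤ 3.
These bounds meet, so rank(T) = 3.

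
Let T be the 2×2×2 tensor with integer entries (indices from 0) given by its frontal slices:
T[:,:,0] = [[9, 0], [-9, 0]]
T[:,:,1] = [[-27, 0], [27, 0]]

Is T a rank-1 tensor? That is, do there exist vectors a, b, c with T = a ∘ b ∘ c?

Yes

If T = a ∘ b ∘ c then every fibre of T is a multiple of the corresponding factor, so read the factors off the fibres through the nonzero entry T[0,0,0] = 9.
The mode-1 fibre T[:,0,0] = [9, -9] gives a = (1, -1) (primitive direction); the mode-2 fibre T[0,:,0] = [9, 0] gives b = (1, 0); then c[k] = T[0,0,k] / (a[0]·b[0]) = [9, -27] / 1 = (9, -27).
Expanding (1, -1) ∘ (1, 0) ∘ (9, -27) reproduces all 8 entries of T, so T = (1, -1) ∘ (1, 0) ∘ (9, -27) and rank(T) ≤ 1.
Equivalently every frontal slice T[:,:,k] is c[k] times the rank-1 matrix (1, -1) ∘ (1, 0). So T has rank 1 (it is nonzero).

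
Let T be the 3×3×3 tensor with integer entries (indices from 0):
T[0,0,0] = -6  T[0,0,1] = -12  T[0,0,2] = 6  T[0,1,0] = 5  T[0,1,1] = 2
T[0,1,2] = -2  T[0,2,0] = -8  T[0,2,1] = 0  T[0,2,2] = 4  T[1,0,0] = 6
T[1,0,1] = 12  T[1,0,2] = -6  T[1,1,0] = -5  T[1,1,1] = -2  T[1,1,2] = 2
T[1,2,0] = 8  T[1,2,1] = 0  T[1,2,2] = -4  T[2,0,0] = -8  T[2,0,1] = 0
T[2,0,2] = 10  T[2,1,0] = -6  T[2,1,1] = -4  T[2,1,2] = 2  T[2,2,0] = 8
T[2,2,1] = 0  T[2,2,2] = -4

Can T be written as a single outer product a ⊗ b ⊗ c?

No

The mode-3 unfolding of T (rows indexed by k, columns by (i,j) = (0,0), (0,1), (0,2), (1,0), (1,1), (1,2), (2,0), (2,1), (2,2)) is [[-6, 5, -8, 6, -5, 8, -8, -6, 8], [-12, 2, 0, 12, -2, 0, 0, -4, 0], [6, -2, 4, -6, 2, -4, 10, 2, -4]].
There the 3×3 minor on rows k ∈ {0, 1, 2}, columns (i,j) ∈ {(0,0), (0,1), (0,2)} is det [[-6, 5, -8], [-12, 2, 0], [6, -2, 4]] = 96 ≠ 0, so this unfolding has rank ≥ 3; CP rank is at least every unfolding rank, so rank(T) ≥ 3.
In particular rank(T) ≥ 3 > 1, so T is not rank-1.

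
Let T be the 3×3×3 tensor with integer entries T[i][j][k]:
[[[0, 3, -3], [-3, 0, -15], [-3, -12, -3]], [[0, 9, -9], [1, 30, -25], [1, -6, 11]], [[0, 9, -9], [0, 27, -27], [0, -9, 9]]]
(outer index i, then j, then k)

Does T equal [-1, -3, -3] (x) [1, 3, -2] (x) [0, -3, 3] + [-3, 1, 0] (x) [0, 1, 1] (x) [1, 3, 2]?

Reconstruct entry (0,2,1) from the claimed factors: Σₗ aₗ[0]bₗ[2]cₗ[1] = (-1)·(-2)·(-3) + (-3)·(1)·(3) = -15, but T[0,2,1] = -12. The claim is false.

No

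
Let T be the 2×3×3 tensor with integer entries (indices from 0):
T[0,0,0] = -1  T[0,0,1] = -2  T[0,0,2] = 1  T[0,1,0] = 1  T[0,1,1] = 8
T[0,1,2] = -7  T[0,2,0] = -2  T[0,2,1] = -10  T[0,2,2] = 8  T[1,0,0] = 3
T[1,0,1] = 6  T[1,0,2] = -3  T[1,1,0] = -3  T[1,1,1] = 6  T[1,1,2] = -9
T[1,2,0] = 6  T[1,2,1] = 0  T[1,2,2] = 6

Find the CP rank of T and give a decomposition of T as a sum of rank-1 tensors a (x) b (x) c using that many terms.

Lower bound: the mode-1 unfolding of T (rows indexed by i, columns by (j,k) = (0,0), (0,1), (0,2), (1,0), (1,1), (1,2), (2,0), (2,1), (2,2)) is [[-1, -2, 1, 1, 8, -7, -2, -10, 8], [3, 6, -3, -3, 6, -9, 6, 0, 6]].
There the 2×2 minor on rows i ∈ {0, 1}, columns (j,k) ∈ {(0,0), (1,1)} is det [[-1, 8], [3, 6]] = -30 ≠ 0, so this unfolding has rank ≥ 2; CP rank is at least every unfolding rank, so rank(T) ≥ 2. (This is only a lower bound: in general the CP rank may exceed every unfolding rank, so we still need to exhibit 2 rank-1 terms summing to T.)
Upper bound — finding two terms. Write S_k = T[:,:,k] for the frontal slices: S₀ = [[-1, 1, -2], [3, -3, 6]], S₁ = [[-2, 8, -10], [6, 6, 0]], S₂ = [[1, -7, 8], [-3, -9, 6]].
If T = a₁ (x) b₁ (x) c₁ + a₂ (x) b₂ (x) c₂ then each S_k = c₁[k]·a₁b₁ᵀ + c₂[k]·a₂b₂ᵀ. S₀ and S₁ are linearly independent, so a₁b₁ᵀ and a₂b₂ᵀ must span the same plane of matrices: they are the rank-1 matrices of the form x·S₀ + y·S₁.
The 2×2 minor of x·S₀ + y·S₁ on rows {0,1}, columns {0,1} is −30·xy − 60·y² = (-30)·(x + 2·y)(y), vanishing at (x:y) = (2:-1) and (1:0).
M₁ = 2·S₀ − S₁ = [[0, -6, 6], [0, -12, 12]] = (-6)·(1, 2)(0, 1, -1)ᵀ and M₂ = S₀ = [[-1, 1, -2], [3, -3, 6]] = −(1, -3)(1, -1, 2)ᵀ, so take a₁ = (1, 2), b₁ = (0, 1, -1), a₂ = (1, -3), b₂ = (1, -1, 2).
Each slice is an integer combination of E₁ = a₁b₁ᵀ and E₂ = a₂b₂ᵀ: S₀ = −E₂, S₁ = 6·E₁ − 2·E₂, S₂ = −6·E₁ + E₂; reading off coefficients, c₁ = (0, 6, -6) and c₂ = (-1, -2, 1).
Hence T = (1, 2) (x) (0, 1, -1) (x) (0, 6, -6) + (1, -3) (x) (1, -1, 2) (x) (-1, -2, 1), so rank(T) ≤ 2.
These bounds meet, so rank(T) = 2.

rank(T) = 2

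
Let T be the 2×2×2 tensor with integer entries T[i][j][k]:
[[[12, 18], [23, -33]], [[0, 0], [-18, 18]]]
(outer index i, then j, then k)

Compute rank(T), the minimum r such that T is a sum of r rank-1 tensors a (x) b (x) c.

Lower bound: the mode-3 unfolding of T (rows indexed by k, columns by (i,j) = (0,0), (0,1), (1,0), (1,1)) is [[12, 23, 0, -18], [18, -33, 0, 18]].
There the 2×2 minor on rows k ∈ {0, 1}, columns (i,j) ∈ {(0,0), (0,1)} is det [[12, 23], [18, -33]] = -810 ≠ 0, so this unfolding has rank ≥ 2; CP rank is at least every unfolding rank, so rank(T) ≥ 2. (Unfolding ranks only ever bound the CP rank from below — rank(T) can be strictly larger than all of them — so the matching upper bound has to come from an explicit 2-term decomposition.)
Upper bound — finding two terms. Write S_k = T[:,:,k] for the frontal slices: S₀ = [[12, 23], [0, -18]], S₁ = [[18, -33], [0, 18]].
If T = a₁ (x) b₁ (x) c₁ + a₂ (x) b₂ (x) c₂ then each S_k = c₁[k]·a₁b₁ᵀ + c₂[k]·a₂b₂ᵀ. S₀ and S₁ are linearly independent, so a₁b₁ᵀ and a₂b₂ᵀ must span the same plane of matrices: they are the rank-1 matrices of the form x·S₀ + y·S₁.
det(x·S₀ + y·S₁) is −216·x² − 108·xy + 324·y² = (-108)·(2·x + 3·y)(x − y), vanishing at (x:y) = (3:-2) and (1:1).
M₁ = 3·S₀ − 2·S₁ = [[0, 135], [0, -90]] = 45·[3, -2][0, 1]ᵀ and M₂ = S₀ + S₁ = [[30, -10], [0, 0]] = 10·[1, 0][3, -1]ᵀ, so take a₁ = [3, -2], b₁ = [0, 1], a₂ = [1, 0], b₂ = [3, -1].
Each slice is an integer combination of E₁ = a₁b₁ᵀ and E₂ = a₂b₂ᵀ: S₀ = 9·E₁ + 4·E₂, S₁ = −9·E₁ + 6·E₂; reading off coefficients, c₁ = [9, -9] and c₂ = [4, 6].
Hence T = [3, -2] (x) [0, 1] (x) [9, -9] + [1, 0] (x) [3, -1] (x) [4, 6], so rank(T) ≤ 2.
These bounds meet, so rank(T) = 2.

2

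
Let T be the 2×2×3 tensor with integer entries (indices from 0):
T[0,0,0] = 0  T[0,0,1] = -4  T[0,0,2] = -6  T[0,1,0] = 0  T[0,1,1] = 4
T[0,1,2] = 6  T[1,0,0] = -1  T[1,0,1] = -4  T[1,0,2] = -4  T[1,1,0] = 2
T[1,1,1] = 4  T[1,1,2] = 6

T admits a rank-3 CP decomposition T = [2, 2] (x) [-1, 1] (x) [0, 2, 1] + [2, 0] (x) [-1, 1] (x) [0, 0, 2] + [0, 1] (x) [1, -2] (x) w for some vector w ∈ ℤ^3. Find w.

w = [-1, 0, -2]

Subtract the known terms from T to get the rank-1 residual R = [0, 1] (x) [1, -2] (x) w, so R[i,j,k] = a[i]·b[j]·w[k]. Pick indices with nonzero a[1]·b[0] = (1)·(1) = 1. Only the fibre through (1,0,·) is needed: R[1,0,:] = T[1,0,:] − Σₗ aₗ[1]bₗ[0]cₗ = [-1, -4, -4] − (2)·(-1)·[0, 2, 1] − (0)·(-1)·[0, 0, 2] = [-1, 0, -2]. Then w[k] = R[1,0,k] / 1 for each k, giving w = [-1, 0, -2] / 1 = [-1, 0, -2].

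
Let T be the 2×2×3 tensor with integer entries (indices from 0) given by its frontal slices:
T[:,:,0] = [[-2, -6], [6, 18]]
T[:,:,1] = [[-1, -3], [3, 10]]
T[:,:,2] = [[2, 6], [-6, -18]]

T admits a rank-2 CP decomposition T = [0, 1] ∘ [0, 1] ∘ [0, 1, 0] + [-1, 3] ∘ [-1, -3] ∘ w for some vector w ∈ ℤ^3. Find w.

w = [-2, -1, 2]

Subtract the known terms from T to get the rank-1 residual R = [-1, 3] ∘ [-1, -3] ∘ w, so R[i,j,k] = a[i]·b[j]·w[k]. Pick indices with nonzero a[0]·b[0] = (-1)·(-1) = 1. Only the fibre through (0,0,·) is needed: R[0,0,:] = T[0,0,:] − Σₗ aₗ[0]bₗ[0]cₗ = [-2, -1, 2] − (0)·(0)·[0, 1, 0] = [-2, -1, 2]. Then w[k] = R[0,0,k] / 1 for each k, giving w = [-2, -1, 2] / 1 = [-2, -1, 2].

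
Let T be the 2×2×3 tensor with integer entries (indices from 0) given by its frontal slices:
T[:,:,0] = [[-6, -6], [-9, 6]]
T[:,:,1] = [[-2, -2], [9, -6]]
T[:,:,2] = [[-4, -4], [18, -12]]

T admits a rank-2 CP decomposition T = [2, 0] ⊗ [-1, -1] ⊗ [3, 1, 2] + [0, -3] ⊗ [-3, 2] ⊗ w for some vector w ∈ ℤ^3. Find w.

Subtract the known terms from T to get the rank-1 residual R = [0, -3] ⊗ [-3, 2] ⊗ w, so R[i,j,k] = a[i]·b[j]·w[k]. Pick indices with nonzero a[1]·b[0] = (-3)·(-3) = 9. Only the fibre through (1,0,·) is needed: R[1,0,:] = T[1,0,:] − Σₗ aₗ[1]bₗ[0]cₗ = [-9, 9, 18] − (0)·(-1)·[3, 1, 2] = [-9, 9, 18]. Then w[k] = R[1,0,k] / 9 for each k, giving w = [-9, 9, 18] / 9 = [-1, 1, 2].

w = [-1, 1, 2]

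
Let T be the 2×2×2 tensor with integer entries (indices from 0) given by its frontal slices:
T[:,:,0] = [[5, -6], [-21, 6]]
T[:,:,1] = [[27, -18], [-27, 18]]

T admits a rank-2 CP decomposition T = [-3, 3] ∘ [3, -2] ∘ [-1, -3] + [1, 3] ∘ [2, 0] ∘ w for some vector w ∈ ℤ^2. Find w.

w = [-2, 0]

Subtract the known terms from T to get the rank-1 residual R = [1, 3] ∘ [2, 0] ∘ w, so R[i,j,k] = a[i]·b[j]·w[k]. Pick indices with nonzero a[0]·b[0] = (1)·(2) = 2. Only the fibre through (0,0,·) is needed: R[0,0,:] = T[0,0,:] − Σₗ aₗ[0]bₗ[0]cₗ = [5, 27] − (-3)·(3)·[-1, -3] = [-4, 0]. Then w[k] = R[0,0,k] / 2 for each k, giving w = [-4, 0] / 2 = [-2, 0].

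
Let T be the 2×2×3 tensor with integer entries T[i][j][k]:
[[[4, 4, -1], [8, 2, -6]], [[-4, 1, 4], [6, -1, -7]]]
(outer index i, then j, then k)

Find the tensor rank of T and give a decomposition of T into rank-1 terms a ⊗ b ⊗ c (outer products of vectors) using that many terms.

rank(T) = 3

Lower bound: the mode-3 unfolding of T (rows indexed by k, columns by (i,j) = (0,0), (0,1), (1,0), (1,1)) is [[4, 8, -4, 6], [4, 2, 1, -1], [-1, -6, 4, -7]].
There the 3×3 minor on rows k ∈ {0, 1, 2}, columns (i,j) ∈ {(0,0), (0,1), (1,0)} is det [[4, 8, -4], [4, 2, 1], [-1, -6, 4]] = 8 ≠ 0, so this unfolding has rank ≥ 3; CP rank is at least every unfolding rank, so rank(T) ≥ 3. (This is only a lower bound: in general the CP rank may exceed every unfolding rank, so we still need to exhibit 3 rank-1 terms summing to T.)
Upper bound: T is a sum of 3 rank-1 terms, T = [1, 1] ⊗ [1, 0] ⊗ [2, 2, -1] + [1, 2] ⊗ [1, -2] ⊗ [-2, 0, 2] + [2, -1] ⊗ [1, 1] ⊗ [2, 1, -1] (one valid choice — decompositions are not unique — normalised so each a, b is primitive with positive first nonzero entry; check it by expanding all entries), so rank(T) ≤ 3.
These bounds meet, so rank(T) = 3.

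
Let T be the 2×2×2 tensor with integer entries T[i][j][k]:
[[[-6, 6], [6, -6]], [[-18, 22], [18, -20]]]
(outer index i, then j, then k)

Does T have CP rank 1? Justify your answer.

No

The mode-3 unfolding of T (rows indexed by k, columns by (i,j) = (0,0), (0,1), (1,0), (1,1)) is [[-6, 6, -18, 18], [6, -6, 22, -20]].
There the 2×2 minor on rows k ∈ {0, 1}, columns (i,j) ∈ {(0,0), (1,0)} is det [[-6, -18], [6, 22]] = -24 ≠ 0, so this unfolding has rank ≥ 2; CP rank is at least every unfolding rank, so rank(T) ≥ 2.
In particular rank(T) ≥ 2 > 1, so T is not rank-1.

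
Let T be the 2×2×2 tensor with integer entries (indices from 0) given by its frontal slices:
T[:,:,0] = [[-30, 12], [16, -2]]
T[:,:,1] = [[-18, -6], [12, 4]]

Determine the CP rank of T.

Lower bound: the mode-1 unfolding of T (rows indexed by i, columns by (j,k) = (0,0), (0,1), (1,0), (1,1)) is [[-30, -18, 12, -6], [16, 12, -2, 4]].
There the 2×2 minor on rows i ∈ {0, 1}, columns (j,k) ∈ {(0,0), (0,1)} is det [[-30, -18], [16, 12]] = -72 ≠ 0, so this unfolding has rank ≥ 2; CP rank is at least every unfolding rank, so rank(T) ≥ 2. (Unfolding ranks only ever bound the CP rank from below — rank(T) can be strictly larger than all of them — so the matching upper bound has to come from an explicit 2-term decomposition.)
Upper bound — finding two terms. Write S_k = T[:,:,k] for the frontal slices: S₀ = [[-30, 12], [16, -2]], S₁ = [[-18, -6], [12, 4]].
If T = a₁ ⊗ b₁ ⊗ c₁ + a₂ ⊗ b₂ ⊗ c₂ then each S_k = c₁[k]·a₁b₁ᵀ + c₂[k]·a₂b₂ᵀ. S₀ and S₁ are linearly independent, so a₁b₁ᵀ and a₂b₂ᵀ must span the same plane of matrices: they are the rank-1 matrices of the form x·S₀ + y·S₁.
det(x·S₀ + y·S₁) is −132·x² − 132·xy = (-132)·(x + y)(x), vanishing at (x:y) = (1:-1) and (0:1).
M₁ = S₀ − S₁ = [[-12, 18], [4, -6]] = (-2)·[3, -1][2, -3]ᵀ and M₂ = S₁ = [[-18, -6], [12, 4]] = (-2)·[3, -2][3, 1]ᵀ, so take a₁ = [3, -1], b₁ = [2, -3], a₂ = [3, -2], b₂ = [3, 1].
Each slice is an integer combination of E₁ = a₁b₁ᵀ and E₂ = a₂b₂ᵀ: S₀ = −2·E₁ − 2·E₂, S₁ = −2·E₂; reading off coefficients, c₁ = [-2, 0] and c₂ = [-2, -2].
Hence T = [3, -1] ⊗ [2, -3] ⊗ [-2, 0] + [3, -2] ⊗ [3, 1] ⊗ [-2, -2], so rank(T) ≤ 2.
These bounds meet, so rank(T) = 2.
Check entry T[0,1,1] = -6: (3)·(-3)·(0) + (3)·(1)·(-2) = -6.

2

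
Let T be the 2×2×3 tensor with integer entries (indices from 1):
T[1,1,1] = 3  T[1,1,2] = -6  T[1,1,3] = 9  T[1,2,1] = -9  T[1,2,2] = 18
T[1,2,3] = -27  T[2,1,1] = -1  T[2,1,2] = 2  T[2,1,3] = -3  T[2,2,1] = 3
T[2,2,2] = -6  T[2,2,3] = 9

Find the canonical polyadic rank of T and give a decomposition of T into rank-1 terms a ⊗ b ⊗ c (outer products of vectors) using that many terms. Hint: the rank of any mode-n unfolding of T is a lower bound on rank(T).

Lower bound: T ≠ 0 (e.g. T[1,1,1] = 3), so rank(T) ≥ 1.
Upper bound: the mode-1 fibre T[:,1,1] = [3, -1] gives a = [3, -1] (primitive direction); the mode-2 fibre T[1,:,1] = [3, -9] gives b = [1, -3]; then c[k] = T[1,1,k] / (a[1]·b[1]) = [3, -6, 9] / 3 = [1, -2, 3].
Expanding [3, -1] ⊗ [1, -3] ⊗ [1, -2, 3] reproduces all 12 entries of T, so T = [3, -1] ⊗ [1, -3] ⊗ [1, -2, 3] and rank(T) ≤ 1.
These bounds meet, so rank(T) = 1.

rank(T) = 1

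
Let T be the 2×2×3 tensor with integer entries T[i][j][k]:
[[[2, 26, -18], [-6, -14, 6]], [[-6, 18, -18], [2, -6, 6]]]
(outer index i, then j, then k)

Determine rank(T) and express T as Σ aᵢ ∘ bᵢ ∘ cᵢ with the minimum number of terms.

rank(T) = 2

Lower bound: the mode-2 unfolding of T (rows indexed by j, columns by (i,k) = (0,0), (0,1), (0,2), (1,0), (1,1), (1,2)) is [[2, 26, -18, -6, 18, -18], [-6, -14, 6, 2, -6, 6]].
There the 2×2 minor on rows j ∈ {0, 1}, columns (i,k) ∈ {(0,0), (0,1)} is det [[2, 26], [-6, -14]] = 128 ≠ 0, so this unfolding has rank ≥ 2; CP rank is at least every unfolding rank, so rank(T) ≥ 2. (Unfolding ranks only ever bound the CP rank from below — rank(T) can be strictly larger than all of them — so the matching upper bound has to come from an explicit 2-term decomposition.)
Upper bound — finding two terms. Write S_k = T[:,:,k] for the frontal slices: S₀ = [[2, -6], [-6, 2]], S₁ = [[26, -14], [18, -6]], S₂ = [[-18, 6], [-18, 6]].
If T = a₁ ∘ b₁ ∘ c₁ + a₂ ∘ b₂ ∘ c₂ then each S_k = c₁[k]·a₁b₁ᵀ + c₂[k]·a₂b₂ᵀ. S₀ and S₁ are linearly independent, so a₁b₁ᵀ and a₂b₂ᵀ must span the same plane of matrices: they are the rank-1 matrices of the form x·S₀ + y·S₁.
det(x·S₀ + y·S₁) is −32·x² + 64·xy + 96·y² = (-32)·(x − 3·y)(x + y), vanishing at (x:y) = (3:1) and (1:-1).
M₁ = 3·S₀ + S₁ = [[32, -32], [0, 0]] = 32·[1, 0][1, -1]ᵀ and M₂ = S₀ − S₁ = [[-24, 8], [-24, 8]] = (-8)·[1, 1][3, -1]ᵀ, so take a₁ = [1, 0], b₁ = [1, -1], a₂ = [1, 1], b₂ = [3, -1].
Each slice is an integer combination of E₁ = a₁b₁ᵀ and E₂ = a₂b₂ᵀ: S₀ = 8·E₁ − 2·E₂, S₁ = 8·E₁ + 6·E₂, S₂ = −6·E₂; reading off coefficients, c₁ = [8, 8, 0] and c₂ = [-2, 6, -6].
Hence T = [1, 0] ∘ [1, -1] ∘ [8, 8, 0] + [1, 1] ∘ [3, -1] ∘ [-2, 6, -6], so rank(T) ≤ 2.
These bounds meet, so rank(T) = 2.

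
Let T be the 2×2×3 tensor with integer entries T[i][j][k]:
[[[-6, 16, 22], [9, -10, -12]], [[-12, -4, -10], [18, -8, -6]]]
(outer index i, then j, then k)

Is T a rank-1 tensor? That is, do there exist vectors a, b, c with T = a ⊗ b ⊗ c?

The mode-1 unfolding of T (rows indexed by i, columns by (j,k) = (0,0), (0,1), (0,2), (1,0), (1,1), (1,2)) is [[-6, 16, 22, 9, -10, -12], [-12, -4, -10, 18, -8, -6]].
There the 2×2 minor on rows i ∈ {0, 1}, columns (j,k) ∈ {(0,0), (0,1)} is det [[-6, 16], [-12, -4]] = 216 ≠ 0, so this unfolding has rank ≥ 2; CP rank is at least every unfolding rank, so rank(T) ≥ 2.
In particular rank(T) ≥ 2 > 1, so T is not rank-1.

No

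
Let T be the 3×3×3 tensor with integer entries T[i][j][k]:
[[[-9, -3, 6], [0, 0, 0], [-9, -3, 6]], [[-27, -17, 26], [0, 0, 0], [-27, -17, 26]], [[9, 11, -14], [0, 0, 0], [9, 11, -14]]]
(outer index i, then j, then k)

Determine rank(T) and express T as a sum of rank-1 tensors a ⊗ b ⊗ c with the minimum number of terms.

rank(T) = 2

Lower bound: the mode-1 unfolding of T (rows indexed by i, columns by (j,k) = (0,0), (0,1), (0,2), (1,0), (1,1), (1,2), (2,0), (2,1), (2,2)) is [[-9, -3, 6, 0, 0, 0, -9, -3, 6], [-27, -17, 26, 0, 0, 0, -27, -17, 26], [9, 11, -14, 0, 0, 0, 9, 11, -14]].
There the 2×2 minor on rows i ∈ {0, 1}, columns (j,k) ∈ {(0,0), (0,1)} is det [[-9, -3], [-27, -17]] = 72 ≠ 0, so this unfolding has rank ≥ 2; CP rank is at least every unfolding rank, so rank(T) ≥ 2. (Flattening ranks never certify an upper bound on CP rank; for that we must actually write T with 2 rank-1 terms.)
Upper bound — finding two terms. Every mode-2 slice of T is a multiple of one matrix: T[:,j,:] = b[j]·M with b = (1, 0, 1) and M = [[-9, -3, 6], [-27, -17, 26], [9, 11, -14]] (rows indexed by i, columns by k). So it suffices to write M as a sum of two rank-1 matrices.
The rows of M satisfy (row 1) = 2·(row 0) − (row 2), so splitting by rows, M = (1, 2, 0)(-9, -3, 6)ᵀ + (0, -1, 1)(9, 11, -14)ᵀ.
Hence T = (1, 2, 0) ⊗ (1, 0, 1) ⊗ (-9, -3, 6) + (0, -1, 1) ⊗ (1, 0, 1) ⊗ (9, 11, -14), so rank(T) ≤ 2.
These bounds meet, so rank(T) = 2.
Check entry T[2,0,0] = 9: (0)·(1)·(-9) + (1)·(1)·(9) = 9.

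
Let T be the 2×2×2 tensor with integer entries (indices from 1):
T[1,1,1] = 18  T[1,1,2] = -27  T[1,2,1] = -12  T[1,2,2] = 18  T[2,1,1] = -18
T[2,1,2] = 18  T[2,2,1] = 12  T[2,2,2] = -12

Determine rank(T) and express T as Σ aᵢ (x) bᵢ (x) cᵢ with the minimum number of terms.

rank(T) = 2

Lower bound: in the mode-3 unfolding of T (rows indexed by k, columns by (i,j)) the 2×2 minor on rows k ∈ {1, 2}, columns (i,j) ∈ {(1,1), (2,1)} is det [[18, -18], [-27, 18]] = -162 ≠ 0, so that unfolding has rank ≥ 2 and hence rank(T) ≥ 2 (CP rank is at least every unfolding rank, though it can be larger).
Upper bound: T[:,j,:] = b[j]·M for every slice, with b = [3, -2] and M = [[6, -9], [-6, 6]] (rows i, columns k).
Splitting M by its rows (i = 1, 2), M = [1, 0][6, -9]ᵀ + [0, 1][-6, 6]ᵀ.
Hence T = [1, 0] (x) [3, -2] (x) [6, -9] + [0, 1] (x) [3, -2] (x) [-6, 6], so rank(T) ≤ 2.
These bounds meet, so rank(T) = 2.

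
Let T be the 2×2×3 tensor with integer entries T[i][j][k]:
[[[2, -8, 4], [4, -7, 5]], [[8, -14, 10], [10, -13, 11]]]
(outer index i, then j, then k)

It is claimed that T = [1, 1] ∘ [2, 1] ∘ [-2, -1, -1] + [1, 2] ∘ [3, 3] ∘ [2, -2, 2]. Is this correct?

Reconstruct entrywise from the claimed factors. For example, T[1,0,2] = 10 and Σₗ aₗ[1]bₗ[0]cₗ[2] = (1)·(2)·(-1) + (2)·(3)·(2) = 10; checking all 12 entries, every one matches. The claim holds.

Yes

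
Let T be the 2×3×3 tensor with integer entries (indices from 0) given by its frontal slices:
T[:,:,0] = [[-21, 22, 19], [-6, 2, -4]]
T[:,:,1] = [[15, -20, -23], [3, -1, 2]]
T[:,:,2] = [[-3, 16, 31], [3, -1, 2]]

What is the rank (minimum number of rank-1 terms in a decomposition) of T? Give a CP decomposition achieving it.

Lower bound: the mode-1 unfolding of T (rows indexed by i, columns by (j,k) = (0,0), (0,1), (0,2), (1,0), (1,1), (1,2), (2,0), (2,1), (2,2)) is [[-21, 15, -3, 22, -20, 16, 19, -23, 31], [-6, 3, 3, 2, -1, -1, -4, 2, 2]].
There the 2×2 minor on rows i ∈ {0, 1}, columns (j,k) ∈ {(0,0), (0,1)} is det [[-21, 15], [-6, 3]] = 27 ≠ 0, so this unfolding has rank ≥ 2; CP rank is at least every unfolding rank, so rank(T) ≥ 2. (Flattening ranks never certify an upper bound on CP rank; for that we must actually write T with 2 rank-1 terms.)
Upper bound — finding two terms. Write S_k = T[:,:,k] for the frontal slices: S₀ = [[-21, 22, 19], [-6, 2, -4]], S₁ = [[15, -20, -23], [3, -1, 2]], S₂ = [[-3, 16, 31], [3, -1, 2]].
If T = a₁ ⊗ b₁ ⊗ c₁ + a₂ ⊗ b₂ ⊗ c₂ then each S_k = c₁[k]·a₁b₁ᵀ + c₂[k]·a₂b₂ᵀ. S₀ and S₁ are linearly independent, so a₁b₁ᵀ and a₂b₂ᵀ must span the same plane of matrices: they are the rank-1 matrices of the form x·S₀ + y·S₁.
The 2×2 minor of x·S₀ + y·S₁ on rows {0,1}, columns {0,1} is 90·x² − 135·xy + 45·y² = 45·(2·x − y)(x − y), vanishing at (x:y) = (1:2) and (1:1).
M₁ = S₀ + 2·S₁ = [[9, -18, -27], [0, 0, 0]] = 9·(1, 0)(1, -2, -3)ᵀ and M₂ = S₀ + S₁ = [[-6, 2, -4], [-3, 1, -2]] = −(2, 1)(3, -1, 2)ᵀ, so take a₁ = (1, 0), b₁ = (1, -2, -3), a₂ = (2, 1), b₂ = (3, -1, 2).
Each slice is an integer combination of E₁ = a₁b₁ᵀ and E₂ = a₂b₂ᵀ: S₀ = −9·E₁ − 2·E₂, S₁ = 9·E₁ + E₂, S₂ = −9·E₁ + E₂; reading off coefficients, c₁ = (-9, 9, -9) and c₂ = (-2, 1, 1).
Hence T = (1, 0) ⊗ (1, -2, -3) ⊗ (-9, 9, -9) + (2, 1) ⊗ (3, -1, 2) ⊗ (-2, 1, 1), so rank(T) ≤ 2.
These bounds meet, so rank(T) = 2.
Check entry T[1,1,2] = -1: (0)·(-2)·(-9) + (1)·(-1)·(1) = -1.

rank(T) = 2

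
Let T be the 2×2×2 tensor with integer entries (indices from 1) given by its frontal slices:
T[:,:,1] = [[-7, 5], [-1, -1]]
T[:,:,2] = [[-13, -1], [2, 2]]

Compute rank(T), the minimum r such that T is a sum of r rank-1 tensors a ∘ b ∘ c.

Lower bound: the mode-3 unfolding of T (rows indexed by k, columns by (i,j) = (1,1), (1,2), (2,1), (2,2)) is [[-7, 5, -1, -1], [-13, -1, 2, 2]].
There the 2×2 minor on rows k ∈ {1, 2}, columns (i,j) ∈ {(1,1), (1,2)} is det [[-7, 5], [-13, -1]] = 72 ≠ 0, so this unfolding has rank ≥ 2; CP rank is at least every unfolding rank, so rank(T) ≥ 2. (This is only a lower bound: in general the CP rank may exceed every unfolding rank, so we still need to exhibit 2 rank-1 terms summing to T.)
Upper bound — finding two terms. Write S_k = T[:,:,k] for the frontal slices: S₁ = [[-7, 5], [-1, -1]], S₂ = [[-13, -1], [2, 2]].
If T = a₁ ∘ b₁ ∘ c₁ + a₂ ∘ b₂ ∘ c₂ then each S_k = c₁[k]·a₁b₁ᵀ + c₂[k]·a₂b₂ᵀ. S₁ and S₂ are linearly independent, so a₁b₁ᵀ and a₂b₂ᵀ must span the same plane of matrices: they are the rank-1 matrices of the form x·S₁ + y·S₂.
det(x·S₁ + y·S₂) is 12·x² − 12·xy − 24·y² = 12·(x − 2·y)(x + y), vanishing at (x:y) = (2:1) and (1:-1).
M₁ = 2·S₁ + S₂ = [[-27, 9], [0, 0]] = (-9)·(1, 0)(3, -1)ᵀ and M₂ = S₁ − S₂ = [[6, 6], [-3, -3]] = 3·(2, -1)(1, 1)ᵀ, so take a₁ = (1, 0), b₁ = (3, -1), a₂ = (2, -1), b₂ = (1, 1).
Each slice is an integer combination of E₁ = a₁b₁ᵀ and E₂ = a₂b₂ᵀ: S₁ = −3·E₁ + E₂, S₂ = −3·E₁ − 2·E₂; reading off coefficients, c₁ = (-3, -3) and c₂ = (1, -2).
Hence T = (1, 0) ∘ (3, -1) ∘ (-3, -3) + (2, -1) ∘ (1, 1) ∘ (1, -2), so rank(T) ≤ 2.
These bounds meet, so rank(T) = 2.

2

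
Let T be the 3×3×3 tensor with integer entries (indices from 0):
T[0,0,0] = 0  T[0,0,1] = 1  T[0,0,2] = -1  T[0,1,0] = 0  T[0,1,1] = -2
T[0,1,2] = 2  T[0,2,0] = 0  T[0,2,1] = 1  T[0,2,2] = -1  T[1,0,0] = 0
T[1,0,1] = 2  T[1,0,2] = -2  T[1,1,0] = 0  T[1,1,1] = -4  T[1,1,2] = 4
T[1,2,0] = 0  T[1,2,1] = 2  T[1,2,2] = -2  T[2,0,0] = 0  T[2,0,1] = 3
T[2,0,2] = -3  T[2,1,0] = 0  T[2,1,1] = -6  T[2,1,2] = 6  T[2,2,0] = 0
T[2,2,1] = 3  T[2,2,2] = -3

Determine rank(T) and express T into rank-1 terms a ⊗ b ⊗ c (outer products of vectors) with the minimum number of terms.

rank(T) = 1

Lower bound: T ≠ 0 (e.g. T[0,0,1] = 1), so rank(T) ≥ 1.
Upper bound: if T = a ⊗ b ⊗ c then every fibre of T is a multiple of the corresponding factor, so read the factors off the fibres through the nonzero entry T[0,0,1] = 1.
The mode-1 fibre T[:,0,1] = [1, 2, 3] gives a = [1, 2, 3] (primitive direction); the mode-2 fibre T[0,:,1] = [1, -2, 1] gives b = [1, -2, 1]; then c[k] = T[0,0,k] / (a[0]·b[0]) = [0, 1, -1] / 1 = [0, 1, -1].
Expanding [1, 2, 3] ⊗ [1, -2, 1] ⊗ [0, 1, -1] reproduces all 27 entries of T, so T = [1, 2, 3] ⊗ [1, -2, 1] ⊗ [0, 1, -1] and rank(T) ≤ 1.
These bounds meet, so rank(T) = 1.
Check entry T[2,0,2] = -3: (3)·(1)·(-1) = -3.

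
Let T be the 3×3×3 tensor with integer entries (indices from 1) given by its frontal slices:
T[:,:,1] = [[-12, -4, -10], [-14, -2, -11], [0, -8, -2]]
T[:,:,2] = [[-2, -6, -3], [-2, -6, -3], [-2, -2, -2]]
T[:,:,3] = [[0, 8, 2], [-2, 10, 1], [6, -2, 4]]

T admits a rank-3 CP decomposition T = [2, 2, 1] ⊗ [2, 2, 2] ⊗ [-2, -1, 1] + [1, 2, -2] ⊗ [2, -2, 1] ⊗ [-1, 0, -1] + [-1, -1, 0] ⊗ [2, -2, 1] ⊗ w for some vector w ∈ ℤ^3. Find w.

Subtract the known terms from T to get the rank-1 residual R = [-1, -1, 0] ⊗ [2, -2, 1] ⊗ w, so R[i,j,k] = a[i]·b[j]·w[k]. Pick indices with nonzero a[1]·b[1] = (-1)·(2) = -2. Only the fibre through (1,1,·) is needed: R[1,1,:] = T[1,1,:] − Σₗ aₗ[1]bₗ[1]cₗ = [-12, -2, 0] − (2)·(2)·[-2, -1, 1] − (1)·(2)·[-1, 0, -1] = [-2, 2, -2]. Then w[k] = R[1,1,k] / -2 for each k, giving w = [-2, 2, -2] / -2 = [1, -1, 1].

w = [1, -1, 1]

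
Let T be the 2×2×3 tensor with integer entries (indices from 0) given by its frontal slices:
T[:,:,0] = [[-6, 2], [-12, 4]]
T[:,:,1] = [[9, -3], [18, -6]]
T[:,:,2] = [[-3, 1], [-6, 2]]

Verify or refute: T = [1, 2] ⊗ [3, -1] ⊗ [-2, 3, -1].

Reconstruct entrywise from the claimed factors. For example, T[1,0,0] = -12 and Σₗ aₗ[1]bₗ[0]cₗ[0] = (2)·(3)·(-2) = -12; checking all 12 entries, every one matches. The claim holds.

Yes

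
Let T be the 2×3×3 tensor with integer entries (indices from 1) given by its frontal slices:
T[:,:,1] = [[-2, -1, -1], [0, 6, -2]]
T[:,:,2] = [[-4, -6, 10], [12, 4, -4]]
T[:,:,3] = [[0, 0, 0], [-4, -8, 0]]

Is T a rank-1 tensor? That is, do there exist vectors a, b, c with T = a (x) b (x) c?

No

The mode-3 unfolding of T (rows indexed by k, columns by (i,j) = (1,1), (1,2), (1,3), (2,1), (2,2), (2,3)) is [[-2, -1, -1, 0, 6, -2], [-4, -6, 10, 12, 4, -4], [0, 0, 0, -4, -8, 0]].
There the 3×3 minor on rows k ∈ {1, 2, 3}, columns (i,j) ∈ {(1,1), (1,2), (2,1)} is det [[-2, -1, 0], [-4, -6, 12], [0, 0, -4]] = -32 ≠ 0, so this unfolding has rank ≥ 3; CP rank is at least every unfolding rank, so rank(T) ≥ 3.
In particular rank(T) ≥ 3 > 1, so T is not rank-1.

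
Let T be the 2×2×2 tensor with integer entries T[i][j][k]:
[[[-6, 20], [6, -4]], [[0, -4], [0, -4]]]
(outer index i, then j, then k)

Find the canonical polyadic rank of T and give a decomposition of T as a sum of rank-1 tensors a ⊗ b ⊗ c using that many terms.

Lower bound: in the mode-3 unfolding of T (rows indexed by k, columns by (i,j)) the 2×2 minor on rows k ∈ {0, 1}, columns (i,j) ∈ {(0,0), (0,1)} is det [[-6, 6], [20, -4]] = -96 ≠ 0, so that unfolding has rank ≥ 2 and hence rank(T) ≥ 2 (CP rank is at least every unfolding rank, though it can be larger).
Upper bound: with S_k = T[:,:,k], the two rank-1 terms a₁b₁ᵀ, a₂b₂ᵀ are the rank-1 members of the pencil x·S₀ + y·S₁.
det(x·S₀ + y·S₁) is 48·xy − 96·y² = 48·(x − 2·y)(y), vanishing at (x:y) = (2:1) and (1:0).
M₁ = 2·S₀ + S₁ = [[8, 8], [-4, -4]] = 4·(2, -1)(1, 1)ᵀ and M₂ = S₀ = [[-6, 6], [0, 0]] = (-6)·(1, 0)(1, -1)ᵀ, so take a₁ = (2, -1), b₁ = (1, 1), a₂ = (1, 0), b₂ = (1, -1).
Each slice is an integer combination of E₁ = a₁b₁ᵀ and E₂ = a₂b₂ᵀ: S₀ = −6·E₂, S₁ = 4·E₁ + 12·E₂; reading off coefficients, c₁ = (0, 4) and c₂ = (-6, 12).
Hence T = (2, -1) ⊗ (1, 1) ⊗ (0, 4) + (1, 0) ⊗ (1, -1) ⊗ (-6, 12), so rank(T) ≤ 2.
These bounds meet, so rank(T) = 2.

rank(T) = 2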